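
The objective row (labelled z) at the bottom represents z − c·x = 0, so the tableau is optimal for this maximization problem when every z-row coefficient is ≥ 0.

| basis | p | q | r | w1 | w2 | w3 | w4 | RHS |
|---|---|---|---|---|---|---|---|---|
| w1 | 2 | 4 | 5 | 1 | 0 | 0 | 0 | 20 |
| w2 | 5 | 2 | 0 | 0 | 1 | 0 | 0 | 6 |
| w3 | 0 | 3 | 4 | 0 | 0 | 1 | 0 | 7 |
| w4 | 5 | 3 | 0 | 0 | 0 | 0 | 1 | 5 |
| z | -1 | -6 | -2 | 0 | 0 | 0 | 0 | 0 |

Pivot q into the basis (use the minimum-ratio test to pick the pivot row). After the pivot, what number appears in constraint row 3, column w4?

Ratio test on column q — row 1: 20/4 = 5; row 2: 6/2 = 3; row 3: 7/3 = 7/3; row 4: 5/3 = 5/3. Minimum is 5/3 at row 4 (w4 leaves); pivot element 3.
Divide row 4 by 3; eliminate column q from the other rows.
Row 3 update in column w4: 0 − 3·(1/3) = -1.

-1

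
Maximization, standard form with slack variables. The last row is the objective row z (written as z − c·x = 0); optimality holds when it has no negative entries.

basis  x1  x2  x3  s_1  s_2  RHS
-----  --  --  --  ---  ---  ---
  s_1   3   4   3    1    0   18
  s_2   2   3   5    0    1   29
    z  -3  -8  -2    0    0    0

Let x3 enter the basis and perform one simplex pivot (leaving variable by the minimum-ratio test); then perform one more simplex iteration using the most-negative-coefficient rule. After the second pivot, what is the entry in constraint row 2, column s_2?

Ratio test on column x3 — row 1: 18/3 = 6; row 2: 29/5 = 29/5. Minimum is 29/5 at row 2 (s_2 leaves); pivot element 5.
Divide row 2 by 5; eliminate column x3 from the other rows.
Second iteration: most negative z-row entry is -34/5 in column x2, so x2 enters.
Ratio test on column x2 — row 1: (3/5)/(11/5) = 3/11; row 2: (29/5)/(3/5) = 29/3. Minimum is 3/11 at row 1 (s_1 leaves); pivot element 11/5.
Divide row 1 by 11/5; eliminate column x2 from the other rows.
After both pivots, the entry at constraint row 2, column s_2 is 4/11.

4/11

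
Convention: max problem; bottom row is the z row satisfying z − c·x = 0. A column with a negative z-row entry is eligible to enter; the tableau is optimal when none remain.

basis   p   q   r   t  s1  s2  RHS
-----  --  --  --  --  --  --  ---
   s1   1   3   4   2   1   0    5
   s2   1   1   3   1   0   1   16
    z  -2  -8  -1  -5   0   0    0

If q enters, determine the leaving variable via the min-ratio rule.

s1

Column q entries and ratios — s1: 5/3 = 5/3; s2: 16/1 = 16.
Smallest ratio is 5/3 in the row of s1, so s1 leaves.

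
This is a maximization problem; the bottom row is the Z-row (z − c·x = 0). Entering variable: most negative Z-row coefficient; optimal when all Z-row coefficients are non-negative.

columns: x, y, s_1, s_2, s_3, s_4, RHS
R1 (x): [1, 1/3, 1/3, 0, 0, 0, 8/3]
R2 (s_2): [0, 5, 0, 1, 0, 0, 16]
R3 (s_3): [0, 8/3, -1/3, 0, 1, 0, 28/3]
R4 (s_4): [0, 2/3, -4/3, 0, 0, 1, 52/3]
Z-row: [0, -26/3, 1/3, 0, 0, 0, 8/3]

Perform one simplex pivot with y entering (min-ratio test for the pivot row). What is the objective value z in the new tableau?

152/5

Ratio test on column y — row 1: (8/3)/(1/3) = 8; row 2: 16/5 = 16/5; row 3: (28/3)/(8/3) = 7/2; row 4: (52/3)/(2/3) = 26. Minimum is 16/5 at row 2 (s_2 leaves); pivot element 5.
Pivot on row 2; the Z-row RHS becomes 8/3 − (-26/3)·(16/5) = 152/5.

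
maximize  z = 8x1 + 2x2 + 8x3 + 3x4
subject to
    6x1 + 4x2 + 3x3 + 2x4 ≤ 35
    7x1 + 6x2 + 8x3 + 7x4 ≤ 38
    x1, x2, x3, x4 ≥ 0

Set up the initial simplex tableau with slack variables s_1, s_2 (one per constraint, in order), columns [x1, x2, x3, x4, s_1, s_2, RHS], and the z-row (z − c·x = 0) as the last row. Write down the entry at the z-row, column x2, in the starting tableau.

-2

The z-row carries the negated objective coefficients: the x2 entry is -2.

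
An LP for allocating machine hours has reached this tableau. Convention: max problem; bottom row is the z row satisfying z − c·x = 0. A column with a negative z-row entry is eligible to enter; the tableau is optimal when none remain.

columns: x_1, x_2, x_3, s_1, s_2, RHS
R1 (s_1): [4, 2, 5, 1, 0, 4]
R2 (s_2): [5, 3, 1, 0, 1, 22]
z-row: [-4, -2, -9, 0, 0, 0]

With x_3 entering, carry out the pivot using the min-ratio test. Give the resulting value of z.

Ratio test on column x_3 — row 1: 4/5 = 4/5; row 2: 22/1 = 22. Minimum is 4/5 at row 1 (s_1 leaves); pivot element 5.
Pivot on row 1; the z-row RHS becomes 0 − (-9)·(4/5) = 36/5.

36/5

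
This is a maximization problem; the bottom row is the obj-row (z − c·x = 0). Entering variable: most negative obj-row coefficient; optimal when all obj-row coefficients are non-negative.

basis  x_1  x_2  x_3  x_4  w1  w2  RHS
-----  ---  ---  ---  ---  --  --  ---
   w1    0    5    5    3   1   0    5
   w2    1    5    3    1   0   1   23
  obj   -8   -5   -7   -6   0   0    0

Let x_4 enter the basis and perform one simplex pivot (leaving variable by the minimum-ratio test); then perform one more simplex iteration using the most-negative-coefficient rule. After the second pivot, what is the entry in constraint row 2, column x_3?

Ratio test on column x_4 — row 1: 5/3 = 5/3; row 2: 23/1 = 23. Minimum is 5/3 at row 1 (w1 leaves); pivot element 3.
Divide row 1 by 3; eliminate column x_4 from the other rows.
Second iteration: most negative obj-row entry is -8 in column x_1, so x_1 enters.
Ratio test on column x_1 — row 1: entry 0 ≤ 0; row 2: (64/3)/1 = 64/3. Minimum is 64/3 at row 2 (w2 leaves); pivot element 1.
Divide row 2 by 1; eliminate column x_1 from the other rows.
After both pivots, the entry at constraint row 2, column x_3 is 4/3.

4/3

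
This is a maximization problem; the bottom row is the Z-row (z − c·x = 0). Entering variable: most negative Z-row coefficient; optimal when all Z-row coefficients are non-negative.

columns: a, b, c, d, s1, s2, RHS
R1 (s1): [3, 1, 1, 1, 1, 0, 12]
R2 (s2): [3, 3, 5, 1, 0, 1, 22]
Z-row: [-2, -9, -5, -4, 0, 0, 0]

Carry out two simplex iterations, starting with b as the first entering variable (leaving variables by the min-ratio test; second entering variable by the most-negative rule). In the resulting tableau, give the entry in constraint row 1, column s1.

3/2

Ratio test on column b — row 1: 12/1 = 12; row 2: 22/3 = 22/3. Minimum is 22/3 at row 2 (s2 leaves); pivot element 3.
Divide row 2 by 3; eliminate column b from the other rows.
Second iteration: most negative Z-row entry is -1 in column d, so d enters.
Ratio test on column d — row 1: (14/3)/(2/3) = 7; row 2: (22/3)/(1/3) = 22. Minimum is 7 at row 1 (s1 leaves); pivot element 2/3.
Divide row 1 by 2/3; eliminate column d from the other rows.
After both pivots, the entry at constraint row 1, column s1 is 3/2.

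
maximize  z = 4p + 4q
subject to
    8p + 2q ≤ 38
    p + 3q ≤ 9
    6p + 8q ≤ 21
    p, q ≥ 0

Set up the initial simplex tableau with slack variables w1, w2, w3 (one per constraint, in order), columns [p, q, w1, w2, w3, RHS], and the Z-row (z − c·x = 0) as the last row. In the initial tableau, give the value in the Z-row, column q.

-4

The Z-row carries the negated objective coefficients: the q entry is -4.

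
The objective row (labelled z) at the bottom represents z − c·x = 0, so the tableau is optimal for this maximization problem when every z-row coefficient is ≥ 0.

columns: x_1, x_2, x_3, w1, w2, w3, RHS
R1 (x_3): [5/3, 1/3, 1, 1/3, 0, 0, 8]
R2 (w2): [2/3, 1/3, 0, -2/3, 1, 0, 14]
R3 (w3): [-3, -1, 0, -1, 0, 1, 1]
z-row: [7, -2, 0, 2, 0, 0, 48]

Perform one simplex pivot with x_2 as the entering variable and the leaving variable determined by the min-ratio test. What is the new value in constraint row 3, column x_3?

3

Ratio test on column x_2 — row 1: 8/(1/3) = 24; row 2: 14/(1/3) = 42; row 3: entry -1 ≤ 0. Minimum is 24 at row 1 (x_3 leaves); pivot element 1/3.
Divide row 1 by 1/3; eliminate column x_2 from the other rows.
Row 3 update in column x_3: 0 − (-1)·3 = 3.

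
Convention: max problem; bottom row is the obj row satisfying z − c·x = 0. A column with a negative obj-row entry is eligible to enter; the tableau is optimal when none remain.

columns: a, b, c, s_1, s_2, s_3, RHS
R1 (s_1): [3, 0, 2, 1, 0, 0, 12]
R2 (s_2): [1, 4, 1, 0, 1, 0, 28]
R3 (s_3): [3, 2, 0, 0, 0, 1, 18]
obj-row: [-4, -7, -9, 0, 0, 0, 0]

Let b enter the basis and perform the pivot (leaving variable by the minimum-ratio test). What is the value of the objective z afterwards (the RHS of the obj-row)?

Ratio test on column b — row 1: entry 0 ≤ 0; row 2: 28/4 = 7; row 3: 18/2 = 9. Minimum is 7 at row 2 (s_2 leaves); pivot element 4.
Pivot on row 2; the obj-row RHS becomes 0 − (-7)·7 = 49.

49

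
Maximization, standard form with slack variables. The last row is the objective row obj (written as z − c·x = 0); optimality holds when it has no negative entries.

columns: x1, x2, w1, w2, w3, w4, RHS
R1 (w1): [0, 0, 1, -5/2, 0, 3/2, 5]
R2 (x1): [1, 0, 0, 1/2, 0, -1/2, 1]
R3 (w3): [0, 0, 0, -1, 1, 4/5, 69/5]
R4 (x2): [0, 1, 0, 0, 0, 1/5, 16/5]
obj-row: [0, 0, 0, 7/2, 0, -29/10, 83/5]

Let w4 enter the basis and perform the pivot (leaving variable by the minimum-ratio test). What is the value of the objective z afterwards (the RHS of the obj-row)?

394/15

Ratio test on column w4 — row 1: 5/(3/2) = 10/3; row 2: entry -1/2 ≤ 0; row 3: (69/5)/(4/5) = 69/4; row 4: (16/5)/(1/5) = 16. Minimum is 10/3 at row 1 (w1 leaves); pivot element 3/2.
Pivot on row 1; the obj-row RHS becomes 83/5 − (-29/10)·(10/3) = 394/15.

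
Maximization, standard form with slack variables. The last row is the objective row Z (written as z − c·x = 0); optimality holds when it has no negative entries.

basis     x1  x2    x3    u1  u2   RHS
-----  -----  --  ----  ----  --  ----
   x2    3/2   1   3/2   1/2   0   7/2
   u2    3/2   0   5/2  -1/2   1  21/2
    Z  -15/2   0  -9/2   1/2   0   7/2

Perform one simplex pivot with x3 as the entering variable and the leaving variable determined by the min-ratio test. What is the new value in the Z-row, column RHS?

Ratio test on column x3 — row 1: (7/2)/(3/2) = 7/3; row 2: (21/2)/(5/2) = 21/5. Minimum is 7/3 at row 1 (x2 leaves); pivot element 3/2.
Divide row 1 by 3/2; eliminate column x3 from the other rows.
Z-row update in column RHS: 7/2 − (-9/2)·(7/3) = 14.

14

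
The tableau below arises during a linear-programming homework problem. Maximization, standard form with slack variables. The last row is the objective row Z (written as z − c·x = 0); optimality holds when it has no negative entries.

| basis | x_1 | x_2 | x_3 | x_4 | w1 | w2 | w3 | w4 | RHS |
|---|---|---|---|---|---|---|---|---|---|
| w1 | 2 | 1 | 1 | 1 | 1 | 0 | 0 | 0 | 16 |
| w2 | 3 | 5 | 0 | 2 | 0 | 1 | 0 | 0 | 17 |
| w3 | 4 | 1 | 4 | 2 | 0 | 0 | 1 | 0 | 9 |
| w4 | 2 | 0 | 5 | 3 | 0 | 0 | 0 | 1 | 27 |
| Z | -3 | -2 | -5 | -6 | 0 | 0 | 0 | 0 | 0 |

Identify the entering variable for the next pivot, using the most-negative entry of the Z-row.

Negative Z-row entries: x_1: -3, x_2: -2, x_3: -5, x_4: -6.
The most negative is -6 in column x_4, so x_4 enters.

x_4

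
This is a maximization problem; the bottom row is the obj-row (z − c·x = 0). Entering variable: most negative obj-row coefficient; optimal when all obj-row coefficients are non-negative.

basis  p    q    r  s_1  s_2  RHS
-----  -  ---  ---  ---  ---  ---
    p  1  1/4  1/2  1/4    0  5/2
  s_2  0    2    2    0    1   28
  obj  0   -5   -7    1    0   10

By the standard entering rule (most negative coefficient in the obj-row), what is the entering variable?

r

Negative obj-row entries: q: -5, r: -7.
The most negative is -7 in column r, so r enters.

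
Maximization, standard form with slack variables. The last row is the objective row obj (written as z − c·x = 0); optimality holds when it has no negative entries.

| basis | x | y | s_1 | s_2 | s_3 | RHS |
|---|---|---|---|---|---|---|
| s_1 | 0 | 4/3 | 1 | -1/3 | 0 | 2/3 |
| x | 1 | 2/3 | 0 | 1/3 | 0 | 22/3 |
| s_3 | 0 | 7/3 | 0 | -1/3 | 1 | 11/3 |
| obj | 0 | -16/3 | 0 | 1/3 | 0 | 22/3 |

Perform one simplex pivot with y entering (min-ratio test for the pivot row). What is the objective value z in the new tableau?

Ratio test on column y — row 1: (2/3)/(4/3) = 1/2; row 2: (22/3)/(2/3) = 11; row 3: (11/3)/(7/3) = 11/7. Minimum is 1/2 at row 1 (s_1 leaves); pivot element 4/3.
Pivot on row 1; the obj-row RHS becomes 22/3 − (-16/3)·(1/2) = 10.

10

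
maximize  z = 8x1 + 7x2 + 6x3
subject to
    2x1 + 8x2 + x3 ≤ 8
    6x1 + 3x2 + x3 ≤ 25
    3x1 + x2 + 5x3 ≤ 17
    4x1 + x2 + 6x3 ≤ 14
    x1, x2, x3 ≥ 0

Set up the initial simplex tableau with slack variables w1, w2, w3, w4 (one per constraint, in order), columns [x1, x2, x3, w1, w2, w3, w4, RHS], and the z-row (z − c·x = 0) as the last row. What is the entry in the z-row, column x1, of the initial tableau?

-8

The z-row carries the negated objective coefficients: the x1 entry is -8.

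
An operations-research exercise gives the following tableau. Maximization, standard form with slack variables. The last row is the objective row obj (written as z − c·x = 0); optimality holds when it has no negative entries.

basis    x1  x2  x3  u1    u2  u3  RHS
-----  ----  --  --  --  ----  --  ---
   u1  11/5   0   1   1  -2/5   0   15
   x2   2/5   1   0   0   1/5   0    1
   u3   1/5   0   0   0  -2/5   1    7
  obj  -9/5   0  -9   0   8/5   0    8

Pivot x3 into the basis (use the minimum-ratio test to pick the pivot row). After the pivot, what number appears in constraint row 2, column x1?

Ratio test on column x3 — row 1: 15/1 = 15; row 2: entry 0 ≤ 0; row 3: entry 0 ≤ 0. Minimum is 15 at row 1 (u1 leaves); pivot element 1.
Divide row 1 by 1; eliminate column x3 from the other rows.
Row 2 update in column x1: 2/5 − 0·(11/5) = 2/5.

2/5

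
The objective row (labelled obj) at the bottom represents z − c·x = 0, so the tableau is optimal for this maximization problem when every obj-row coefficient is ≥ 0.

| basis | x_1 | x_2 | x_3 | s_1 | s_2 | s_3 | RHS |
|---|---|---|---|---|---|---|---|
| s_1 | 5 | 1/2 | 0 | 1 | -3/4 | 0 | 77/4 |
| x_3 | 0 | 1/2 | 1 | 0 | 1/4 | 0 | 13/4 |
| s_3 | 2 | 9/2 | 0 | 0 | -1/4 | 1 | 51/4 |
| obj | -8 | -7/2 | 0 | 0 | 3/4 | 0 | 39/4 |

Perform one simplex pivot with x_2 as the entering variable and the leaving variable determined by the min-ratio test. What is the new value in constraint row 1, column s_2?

-13/18

Ratio test on column x_2 — row 1: (77/4)/(1/2) = 77/2; row 2: (13/4)/(1/2) = 13/2; row 3: (51/4)/(9/2) = 17/6. Minimum is 17/6 at row 3 (s_3 leaves); pivot element 9/2.
Divide row 3 by 9/2; eliminate column x_2 from the other rows.
Row 1 update in column s_2: -3/4 − (1/2)·(-1/18) = -13/18.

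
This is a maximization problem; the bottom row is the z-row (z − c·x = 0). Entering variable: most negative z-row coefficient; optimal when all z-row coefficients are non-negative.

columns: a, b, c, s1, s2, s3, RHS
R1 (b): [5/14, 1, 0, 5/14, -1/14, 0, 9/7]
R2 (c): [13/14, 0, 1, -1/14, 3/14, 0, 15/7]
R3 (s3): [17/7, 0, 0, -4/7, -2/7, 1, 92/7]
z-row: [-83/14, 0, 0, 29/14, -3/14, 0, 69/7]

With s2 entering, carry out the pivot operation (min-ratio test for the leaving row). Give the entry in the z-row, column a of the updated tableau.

Ratio test on column s2 — row 1: entry -1/14 ≤ 0; row 2: (15/7)/(3/14) = 10; row 3: entry -2/7 ≤ 0. Minimum is 10 at row 2 (c leaves); pivot element 3/14.
Divide row 2 by 3/14; eliminate column s2 from the other rows.
z-row update in column a: -83/14 − (-3/14)·(13/3) = -5.

-5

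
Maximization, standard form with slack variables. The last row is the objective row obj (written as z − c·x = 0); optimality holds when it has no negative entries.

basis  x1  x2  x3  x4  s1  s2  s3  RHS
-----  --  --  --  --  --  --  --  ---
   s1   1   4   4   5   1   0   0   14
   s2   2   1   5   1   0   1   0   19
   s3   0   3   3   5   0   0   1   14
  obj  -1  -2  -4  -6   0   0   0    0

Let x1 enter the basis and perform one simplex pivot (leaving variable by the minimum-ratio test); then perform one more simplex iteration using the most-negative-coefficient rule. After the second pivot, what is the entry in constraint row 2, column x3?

7/3

Ratio test on column x1 — row 1: 14/1 = 14; row 2: 19/2 = 19/2; row 3: entry 0 ≤ 0. Minimum is 19/2 at row 2 (s2 leaves); pivot element 2.
Divide row 2 by 2; eliminate column x1 from the other rows.
Second iteration: most negative obj-row entry is -11/2 in column x4, so x4 enters.
Ratio test on column x4 — row 1: (9/2)/(9/2) = 1; row 2: (19/2)/(1/2) = 19; row 3: 14/5 = 14/5. Minimum is 1 at row 1 (s1 leaves); pivot element 9/2.
Divide row 1 by 9/2; eliminate column x4 from the other rows.
After both pivots, the entry at constraint row 2, column x3 is 7/3.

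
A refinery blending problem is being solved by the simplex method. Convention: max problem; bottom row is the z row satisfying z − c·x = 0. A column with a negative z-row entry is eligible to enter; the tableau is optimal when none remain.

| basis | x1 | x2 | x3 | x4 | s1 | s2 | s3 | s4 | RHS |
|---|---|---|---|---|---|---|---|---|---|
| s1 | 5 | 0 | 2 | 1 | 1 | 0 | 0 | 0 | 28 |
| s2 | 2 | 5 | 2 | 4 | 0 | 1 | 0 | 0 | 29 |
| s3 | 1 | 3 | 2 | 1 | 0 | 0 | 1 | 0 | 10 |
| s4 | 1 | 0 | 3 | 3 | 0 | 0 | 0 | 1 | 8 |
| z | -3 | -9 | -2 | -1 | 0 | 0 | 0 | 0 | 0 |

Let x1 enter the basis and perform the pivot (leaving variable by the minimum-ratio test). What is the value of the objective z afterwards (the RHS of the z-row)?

Ratio test on column x1 — row 1: 28/5 = 28/5; row 2: 29/2 = 29/2; row 3: 10/1 = 10; row 4: 8/1 = 8. Minimum is 28/5 at row 1 (s1 leaves); pivot element 5.
Pivot on row 1; the z-row RHS becomes 0 − (-3)·(28/5) = 84/5.

84/5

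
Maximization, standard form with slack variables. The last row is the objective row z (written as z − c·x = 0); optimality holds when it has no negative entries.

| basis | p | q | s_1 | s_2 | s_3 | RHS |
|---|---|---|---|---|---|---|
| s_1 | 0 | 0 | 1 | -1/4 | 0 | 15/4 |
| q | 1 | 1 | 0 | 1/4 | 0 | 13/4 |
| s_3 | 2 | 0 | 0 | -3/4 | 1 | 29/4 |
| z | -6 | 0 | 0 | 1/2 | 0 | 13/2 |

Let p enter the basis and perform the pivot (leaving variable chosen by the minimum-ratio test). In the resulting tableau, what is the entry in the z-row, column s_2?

Ratio test on column p — row 1: entry 0 ≤ 0; row 2: (13/4)/1 = 13/4; row 3: (29/4)/2 = 29/8. Minimum is 13/4 at row 2 (q leaves); pivot element 1.
Divide row 2 by 1; eliminate column p from the other rows.
z-row update in column s_2: 1/2 − (-6)·(1/4) = 2.

2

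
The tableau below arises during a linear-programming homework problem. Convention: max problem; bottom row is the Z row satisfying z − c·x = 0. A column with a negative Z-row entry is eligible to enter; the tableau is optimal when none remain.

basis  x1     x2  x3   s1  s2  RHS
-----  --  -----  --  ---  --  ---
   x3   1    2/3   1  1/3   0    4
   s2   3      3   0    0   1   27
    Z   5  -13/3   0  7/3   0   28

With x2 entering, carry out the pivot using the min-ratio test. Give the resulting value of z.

Ratio test on column x2 — row 1: 4/(2/3) = 6; row 2: 27/3 = 9. Minimum is 6 at row 1 (x3 leaves); pivot element 2/3.
Pivot on row 1; the Z-row RHS becomes 28 − (-13/3)·6 = 54.

54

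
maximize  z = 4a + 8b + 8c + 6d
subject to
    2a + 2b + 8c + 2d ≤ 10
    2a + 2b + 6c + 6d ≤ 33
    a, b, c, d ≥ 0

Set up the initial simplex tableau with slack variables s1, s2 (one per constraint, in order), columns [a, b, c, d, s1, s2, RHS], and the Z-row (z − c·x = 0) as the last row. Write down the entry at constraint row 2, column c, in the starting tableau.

6

Constraint 2 has coefficient 6 on c.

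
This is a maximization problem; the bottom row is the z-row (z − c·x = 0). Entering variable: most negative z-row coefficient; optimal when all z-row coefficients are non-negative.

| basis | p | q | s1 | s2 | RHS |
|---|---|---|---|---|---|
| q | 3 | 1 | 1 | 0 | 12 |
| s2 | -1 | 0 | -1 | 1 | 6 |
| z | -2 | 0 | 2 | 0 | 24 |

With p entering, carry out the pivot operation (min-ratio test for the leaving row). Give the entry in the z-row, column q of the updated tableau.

Ratio test on column p — row 1: 12/3 = 4; row 2: entry -1 ≤ 0. Minimum is 4 at row 1 (q leaves); pivot element 3.
Divide row 1 by 3; eliminate column p from the other rows.
z-row update in column q: 0 − (-2)·(1/3) = 2/3.

2/3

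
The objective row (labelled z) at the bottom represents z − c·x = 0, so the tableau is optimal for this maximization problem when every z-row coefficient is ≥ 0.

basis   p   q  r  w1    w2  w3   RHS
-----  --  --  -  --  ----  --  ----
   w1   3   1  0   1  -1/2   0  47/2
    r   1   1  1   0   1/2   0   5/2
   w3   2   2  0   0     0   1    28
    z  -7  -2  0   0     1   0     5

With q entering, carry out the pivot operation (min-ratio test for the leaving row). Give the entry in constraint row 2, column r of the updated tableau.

1

Ratio test on column q — row 1: (47/2)/1 = 47/2; row 2: (5/2)/1 = 5/2; row 3: 28/2 = 14. Minimum is 5/2 at row 2 (r leaves); pivot element 1.
Divide row 2 by 1; eliminate column q from the other rows.
In the new row 2, the r entry is the old entry divided by the pivot: 1/1 = 1.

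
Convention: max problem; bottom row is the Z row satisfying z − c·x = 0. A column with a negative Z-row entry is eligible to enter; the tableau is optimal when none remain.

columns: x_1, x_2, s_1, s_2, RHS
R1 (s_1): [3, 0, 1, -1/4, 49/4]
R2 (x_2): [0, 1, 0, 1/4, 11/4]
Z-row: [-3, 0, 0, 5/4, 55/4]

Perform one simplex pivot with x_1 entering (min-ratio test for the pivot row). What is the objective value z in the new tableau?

26

Ratio test on column x_1 — row 1: (49/4)/3 = 49/12; row 2: entry 0 ≤ 0. Minimum is 49/12 at row 1 (s_1 leaves); pivot element 3.
Pivot on row 1; the Z-row RHS becomes 55/4 − (-3)·(49/12) = 26.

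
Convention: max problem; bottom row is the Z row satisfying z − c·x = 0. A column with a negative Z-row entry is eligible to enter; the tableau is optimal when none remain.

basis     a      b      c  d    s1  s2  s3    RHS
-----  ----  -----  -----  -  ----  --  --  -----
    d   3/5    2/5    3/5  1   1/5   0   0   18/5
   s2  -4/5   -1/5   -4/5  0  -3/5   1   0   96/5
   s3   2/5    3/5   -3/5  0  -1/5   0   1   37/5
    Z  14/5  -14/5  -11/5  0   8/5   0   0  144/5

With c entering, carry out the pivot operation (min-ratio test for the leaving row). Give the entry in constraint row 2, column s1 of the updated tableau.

-1/3

Ratio test on column c — row 1: (18/5)/(3/5) = 6; row 2: entry -4/5 ≤ 0; row 3: entry -3/5 ≤ 0. Minimum is 6 at row 1 (d leaves); pivot element 3/5.
Divide row 1 by 3/5; eliminate column c from the other rows.
Row 2 update in column s1: -3/5 − (-4/5)·(1/3) = -1/3.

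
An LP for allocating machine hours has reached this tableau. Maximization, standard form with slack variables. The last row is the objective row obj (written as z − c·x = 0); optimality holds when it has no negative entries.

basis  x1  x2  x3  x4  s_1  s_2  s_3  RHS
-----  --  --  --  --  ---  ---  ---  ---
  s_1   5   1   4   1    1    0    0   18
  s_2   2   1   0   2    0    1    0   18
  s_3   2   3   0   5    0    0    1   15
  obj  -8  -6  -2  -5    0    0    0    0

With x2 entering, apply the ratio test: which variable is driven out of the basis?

Column x2 entries and ratios — s_1: 18/1 = 18; s_2: 18/1 = 18; s_3: 15/3 = 5.
Smallest ratio is 5 in the row of s_3, so s_3 leaves.

s_3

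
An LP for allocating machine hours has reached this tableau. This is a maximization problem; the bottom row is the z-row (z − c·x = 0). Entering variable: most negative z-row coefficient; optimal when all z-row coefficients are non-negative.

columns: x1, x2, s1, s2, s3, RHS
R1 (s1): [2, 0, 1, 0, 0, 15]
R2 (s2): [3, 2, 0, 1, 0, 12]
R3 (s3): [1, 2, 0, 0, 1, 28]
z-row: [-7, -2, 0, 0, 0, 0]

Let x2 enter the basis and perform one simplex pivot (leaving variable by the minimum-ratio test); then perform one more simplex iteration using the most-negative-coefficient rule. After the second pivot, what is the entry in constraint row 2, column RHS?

4

Ratio test on column x2 — row 1: entry 0 ≤ 0; row 2: 12/2 = 6; row 3: 28/2 = 14. Minimum is 6 at row 2 (s2 leaves); pivot element 2.
Divide row 2 by 2; eliminate column x2 from the other rows.
Second iteration: most negative z-row entry is -4 in column x1, so x1 enters.
Ratio test on column x1 — row 1: 15/2 = 15/2; row 2: 6/(3/2) = 4; row 3: entry -2 ≤ 0. Minimum is 4 at row 2 (x2 leaves); pivot element 3/2.
Divide row 2 by 3/2; eliminate column x1 from the other rows.
After both pivots, the entry at constraint row 2, column RHS is 4.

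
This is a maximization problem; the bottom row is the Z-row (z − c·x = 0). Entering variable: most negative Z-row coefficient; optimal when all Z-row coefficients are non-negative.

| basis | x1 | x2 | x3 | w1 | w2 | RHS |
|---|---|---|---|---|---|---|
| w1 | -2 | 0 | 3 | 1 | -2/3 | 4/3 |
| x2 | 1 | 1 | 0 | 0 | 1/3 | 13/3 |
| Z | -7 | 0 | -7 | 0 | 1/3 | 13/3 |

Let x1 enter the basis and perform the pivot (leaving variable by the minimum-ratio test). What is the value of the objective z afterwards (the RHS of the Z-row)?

104/3

Ratio test on column x1 — row 1: entry -2 ≤ 0; row 2: (13/3)/1 = 13/3. Minimum is 13/3 at row 2 (x2 leaves); pivot element 1.
Pivot on row 2; the Z-row RHS becomes 13/3 − (-7)·(13/3) = 104/3.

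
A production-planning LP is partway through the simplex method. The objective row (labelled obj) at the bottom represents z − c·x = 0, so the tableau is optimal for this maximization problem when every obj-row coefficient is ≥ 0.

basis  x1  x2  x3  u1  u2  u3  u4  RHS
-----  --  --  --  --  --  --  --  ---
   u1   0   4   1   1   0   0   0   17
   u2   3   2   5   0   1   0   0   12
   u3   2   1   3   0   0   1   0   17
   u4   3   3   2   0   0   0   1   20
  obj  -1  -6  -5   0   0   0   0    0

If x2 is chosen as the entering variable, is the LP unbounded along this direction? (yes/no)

Column x2 has positive entries in row(s) 1, 2, 3, 4, so the ratio test bounds it — not unbounded.

no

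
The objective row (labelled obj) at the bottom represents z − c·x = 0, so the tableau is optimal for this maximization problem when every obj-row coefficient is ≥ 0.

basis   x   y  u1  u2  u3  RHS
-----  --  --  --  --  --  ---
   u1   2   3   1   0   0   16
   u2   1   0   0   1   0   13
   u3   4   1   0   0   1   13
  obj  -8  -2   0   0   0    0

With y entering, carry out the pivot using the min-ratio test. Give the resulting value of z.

Ratio test on column y — row 1: 16/3 = 16/3; row 2: entry 0 ≤ 0; row 3: 13/1 = 13. Minimum is 16/3 at row 1 (u1 leaves); pivot element 3.
Pivot on row 1; the obj-row RHS becomes 0 − (-2)·(16/3) = 32/3.

32/3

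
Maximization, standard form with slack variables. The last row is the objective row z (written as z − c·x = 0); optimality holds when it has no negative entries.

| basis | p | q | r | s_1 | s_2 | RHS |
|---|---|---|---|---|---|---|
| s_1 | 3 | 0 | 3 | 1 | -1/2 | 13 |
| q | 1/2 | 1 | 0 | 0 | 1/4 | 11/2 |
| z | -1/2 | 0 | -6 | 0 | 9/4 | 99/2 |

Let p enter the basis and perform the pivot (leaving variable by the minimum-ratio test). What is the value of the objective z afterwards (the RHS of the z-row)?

155/3

Ratio test on column p — row 1: 13/3 = 13/3; row 2: (11/2)/(1/2) = 11. Minimum is 13/3 at row 1 (s_1 leaves); pivot element 3.
Pivot on row 1; the z-row RHS becomes 99/2 − (-1/2)·(13/3) = 155/3.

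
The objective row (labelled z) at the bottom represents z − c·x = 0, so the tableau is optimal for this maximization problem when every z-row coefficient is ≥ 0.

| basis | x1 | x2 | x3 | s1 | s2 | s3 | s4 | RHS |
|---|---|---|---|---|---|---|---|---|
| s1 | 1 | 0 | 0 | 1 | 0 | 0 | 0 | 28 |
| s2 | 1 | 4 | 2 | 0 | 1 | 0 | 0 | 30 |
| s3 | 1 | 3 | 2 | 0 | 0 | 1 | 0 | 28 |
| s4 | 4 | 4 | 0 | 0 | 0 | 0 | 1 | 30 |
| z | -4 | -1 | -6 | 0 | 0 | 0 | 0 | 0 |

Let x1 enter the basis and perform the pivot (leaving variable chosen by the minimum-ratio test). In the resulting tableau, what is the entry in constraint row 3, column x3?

2

Ratio test on column x1 — row 1: 28/1 = 28; row 2: 30/1 = 30; row 3: 28/1 = 28; row 4: 30/4 = 15/2. Minimum is 15/2 at row 4 (s4 leaves); pivot element 4.
Divide row 4 by 4; eliminate column x1 from the other rows.
Row 3 update in column x3: 2 − 1·0 = 2.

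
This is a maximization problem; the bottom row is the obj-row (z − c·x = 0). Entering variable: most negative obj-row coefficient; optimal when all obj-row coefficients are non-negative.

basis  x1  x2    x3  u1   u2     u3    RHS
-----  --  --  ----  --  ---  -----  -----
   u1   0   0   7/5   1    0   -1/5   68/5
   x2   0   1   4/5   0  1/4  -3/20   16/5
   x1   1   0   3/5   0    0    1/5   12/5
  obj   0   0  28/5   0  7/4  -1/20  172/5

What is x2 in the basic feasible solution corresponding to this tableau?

16/5

x2 is basic (row 2); its value is the RHS of that row, 16/5.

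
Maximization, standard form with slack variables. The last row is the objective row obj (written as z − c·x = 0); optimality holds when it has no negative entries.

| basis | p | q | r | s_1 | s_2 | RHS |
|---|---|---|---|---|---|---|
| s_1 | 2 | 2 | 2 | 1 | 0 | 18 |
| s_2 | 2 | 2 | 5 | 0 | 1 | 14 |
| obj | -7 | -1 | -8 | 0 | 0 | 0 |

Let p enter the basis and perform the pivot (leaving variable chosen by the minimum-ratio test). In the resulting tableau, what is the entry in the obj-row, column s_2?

Ratio test on column p — row 1: 18/2 = 9; row 2: 14/2 = 7. Minimum is 7 at row 2 (s_2 leaves); pivot element 2.
Divide row 2 by 2; eliminate column p from the other rows.
obj-row update in column s_2: 0 − (-7)·(1/2) = 7/2.

7/2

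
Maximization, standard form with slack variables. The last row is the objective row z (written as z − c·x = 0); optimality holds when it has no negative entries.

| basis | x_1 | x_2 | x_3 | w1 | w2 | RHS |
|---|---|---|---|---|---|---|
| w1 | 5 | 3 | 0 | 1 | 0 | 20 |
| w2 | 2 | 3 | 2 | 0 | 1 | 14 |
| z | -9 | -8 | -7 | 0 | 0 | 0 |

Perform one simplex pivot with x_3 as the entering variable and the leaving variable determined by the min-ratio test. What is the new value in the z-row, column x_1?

Ratio test on column x_3 — row 1: entry 0 ≤ 0; row 2: 14/2 = 7. Minimum is 7 at row 2 (w2 leaves); pivot element 2.
Divide row 2 by 2; eliminate column x_3 from the other rows.
z-row update in column x_1: -9 − (-7)·1 = -2.

-2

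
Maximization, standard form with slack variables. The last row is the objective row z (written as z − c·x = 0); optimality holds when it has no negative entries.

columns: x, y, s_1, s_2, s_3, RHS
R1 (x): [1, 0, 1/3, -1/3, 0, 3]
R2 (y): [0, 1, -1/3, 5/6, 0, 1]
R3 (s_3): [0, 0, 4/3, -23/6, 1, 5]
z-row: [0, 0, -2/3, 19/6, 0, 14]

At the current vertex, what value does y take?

1

y is basic (row 2); its value is the RHS of that row, 1.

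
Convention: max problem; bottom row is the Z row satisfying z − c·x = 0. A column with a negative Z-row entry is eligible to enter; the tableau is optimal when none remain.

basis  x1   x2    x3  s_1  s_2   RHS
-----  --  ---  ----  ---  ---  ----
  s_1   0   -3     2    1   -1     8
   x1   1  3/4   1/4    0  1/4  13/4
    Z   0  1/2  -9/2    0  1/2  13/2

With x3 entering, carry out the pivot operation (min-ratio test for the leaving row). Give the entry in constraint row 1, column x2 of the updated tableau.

Ratio test on column x3 — row 1: 8/2 = 4; row 2: (13/4)/(1/4) = 13. Minimum is 4 at row 1 (s_1 leaves); pivot element 2.
Divide row 1 by 2; eliminate column x3 from the other rows.
In the new row 1, the x2 entry is the old entry divided by the pivot: (-3)/2 = -3/2.

-3/2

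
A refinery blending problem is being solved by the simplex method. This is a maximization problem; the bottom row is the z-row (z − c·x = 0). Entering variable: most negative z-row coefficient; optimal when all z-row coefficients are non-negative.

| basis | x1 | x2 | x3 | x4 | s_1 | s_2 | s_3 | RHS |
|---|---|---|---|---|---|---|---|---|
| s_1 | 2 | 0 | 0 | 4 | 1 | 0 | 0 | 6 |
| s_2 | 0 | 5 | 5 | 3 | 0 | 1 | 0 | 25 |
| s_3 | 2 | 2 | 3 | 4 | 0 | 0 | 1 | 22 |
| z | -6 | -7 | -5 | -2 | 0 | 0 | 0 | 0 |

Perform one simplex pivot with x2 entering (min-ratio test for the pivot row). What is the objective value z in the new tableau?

35

Ratio test on column x2 — row 1: entry 0 ≤ 0; row 2: 25/5 = 5; row 3: 22/2 = 11. Minimum is 5 at row 2 (s_2 leaves); pivot element 5.
Pivot on row 2; the z-row RHS becomes 0 − (-7)·5 = 35.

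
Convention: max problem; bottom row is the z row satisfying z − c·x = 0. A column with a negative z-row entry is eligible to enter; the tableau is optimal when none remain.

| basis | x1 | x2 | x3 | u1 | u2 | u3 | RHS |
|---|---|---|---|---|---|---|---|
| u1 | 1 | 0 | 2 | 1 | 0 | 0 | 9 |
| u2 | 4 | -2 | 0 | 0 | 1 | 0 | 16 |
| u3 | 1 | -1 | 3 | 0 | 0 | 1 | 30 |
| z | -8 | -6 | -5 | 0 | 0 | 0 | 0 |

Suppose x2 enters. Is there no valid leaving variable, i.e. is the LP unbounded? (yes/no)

Every constraint-row entry in column x2 is ≤ 0, so increasing x2 is unbounded.

yes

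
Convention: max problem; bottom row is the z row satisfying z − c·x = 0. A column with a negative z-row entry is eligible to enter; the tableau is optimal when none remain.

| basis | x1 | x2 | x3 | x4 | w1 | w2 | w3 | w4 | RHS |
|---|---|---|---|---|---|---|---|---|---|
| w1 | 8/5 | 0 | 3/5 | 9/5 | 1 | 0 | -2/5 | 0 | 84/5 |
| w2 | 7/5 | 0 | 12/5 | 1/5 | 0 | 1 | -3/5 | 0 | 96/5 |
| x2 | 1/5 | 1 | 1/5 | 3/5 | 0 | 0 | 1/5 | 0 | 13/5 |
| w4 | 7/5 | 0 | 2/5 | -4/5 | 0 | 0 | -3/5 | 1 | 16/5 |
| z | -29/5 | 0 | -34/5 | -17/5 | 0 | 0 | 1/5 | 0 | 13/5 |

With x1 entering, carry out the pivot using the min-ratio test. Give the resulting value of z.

111/7

Ratio test on column x1 — row 1: (84/5)/(8/5) = 21/2; row 2: (96/5)/(7/5) = 96/7; row 3: (13/5)/(1/5) = 13; row 4: (16/5)/(7/5) = 16/7. Minimum is 16/7 at row 4 (w4 leaves); pivot element 7/5.
Pivot on row 4; the z-row RHS becomes 13/5 − (-29/5)·(16/7) = 111/7.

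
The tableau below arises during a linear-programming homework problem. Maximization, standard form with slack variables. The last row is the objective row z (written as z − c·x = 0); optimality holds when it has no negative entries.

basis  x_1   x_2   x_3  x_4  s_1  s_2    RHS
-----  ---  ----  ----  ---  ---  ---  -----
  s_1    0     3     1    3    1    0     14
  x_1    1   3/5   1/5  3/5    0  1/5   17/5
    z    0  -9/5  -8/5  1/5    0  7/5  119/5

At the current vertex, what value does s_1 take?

14

s_1 is basic (row 1); its value is the RHS of that row, 14.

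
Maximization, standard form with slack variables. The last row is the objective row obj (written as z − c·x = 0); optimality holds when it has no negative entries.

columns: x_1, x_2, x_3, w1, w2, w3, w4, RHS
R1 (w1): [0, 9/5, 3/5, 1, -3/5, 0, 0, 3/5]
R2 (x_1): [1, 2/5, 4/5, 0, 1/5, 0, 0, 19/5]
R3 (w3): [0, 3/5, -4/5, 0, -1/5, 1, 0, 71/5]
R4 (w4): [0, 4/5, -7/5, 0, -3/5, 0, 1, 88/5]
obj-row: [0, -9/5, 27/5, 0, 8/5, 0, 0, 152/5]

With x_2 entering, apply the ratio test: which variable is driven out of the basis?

Column x_2 entries and ratios — w1: (3/5)/(9/5) = 1/3; x_1: (19/5)/(2/5) = 19/2; w3: (71/5)/(3/5) = 71/3; w4: (88/5)/(4/5) = 22.
Smallest ratio is 1/3 in the row of w1, so w1 leaves.

w1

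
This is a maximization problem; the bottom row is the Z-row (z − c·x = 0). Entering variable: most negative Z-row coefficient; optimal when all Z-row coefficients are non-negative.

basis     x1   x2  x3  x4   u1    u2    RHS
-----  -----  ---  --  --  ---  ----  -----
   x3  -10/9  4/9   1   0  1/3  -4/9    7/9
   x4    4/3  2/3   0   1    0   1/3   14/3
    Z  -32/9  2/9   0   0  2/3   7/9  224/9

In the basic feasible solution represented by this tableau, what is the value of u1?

u1 is not in the basis, so in the current basic feasible solution u1 = 0.

0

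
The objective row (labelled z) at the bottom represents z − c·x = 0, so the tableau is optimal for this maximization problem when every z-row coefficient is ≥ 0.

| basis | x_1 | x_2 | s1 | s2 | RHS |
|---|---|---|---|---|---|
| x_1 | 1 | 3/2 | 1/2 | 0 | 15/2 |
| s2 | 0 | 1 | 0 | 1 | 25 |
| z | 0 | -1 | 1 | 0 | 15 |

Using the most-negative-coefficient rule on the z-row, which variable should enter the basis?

x_2

Negative z-row entries: x_2: -1.
The most negative is -1 in column x_2, so x_2 enters.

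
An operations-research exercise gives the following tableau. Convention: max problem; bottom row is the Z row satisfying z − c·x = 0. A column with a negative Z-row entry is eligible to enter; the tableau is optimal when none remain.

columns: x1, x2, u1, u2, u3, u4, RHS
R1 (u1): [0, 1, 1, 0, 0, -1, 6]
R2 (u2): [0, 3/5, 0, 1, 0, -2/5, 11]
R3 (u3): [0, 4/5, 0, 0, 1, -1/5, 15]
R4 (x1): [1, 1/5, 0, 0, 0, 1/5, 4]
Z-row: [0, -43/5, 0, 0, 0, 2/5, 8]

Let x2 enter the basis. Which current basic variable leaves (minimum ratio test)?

u1

Column x2 entries and ratios — u1: 6/1 = 6; u2: 11/(3/5) = 55/3; u3: 15/(4/5) = 75/4; x1: 4/(1/5) = 20.
Smallest ratio is 6 in the row of u1, so u1 leaves.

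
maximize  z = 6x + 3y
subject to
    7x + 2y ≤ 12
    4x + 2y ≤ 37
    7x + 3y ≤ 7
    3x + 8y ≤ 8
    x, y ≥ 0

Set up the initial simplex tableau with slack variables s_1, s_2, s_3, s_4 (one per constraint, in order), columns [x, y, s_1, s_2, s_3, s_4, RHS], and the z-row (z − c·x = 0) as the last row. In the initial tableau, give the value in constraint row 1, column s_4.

0

Slack s_4 belongs to constraint 4; its column is the unit vector e_4, so the entry in row 1 is 0.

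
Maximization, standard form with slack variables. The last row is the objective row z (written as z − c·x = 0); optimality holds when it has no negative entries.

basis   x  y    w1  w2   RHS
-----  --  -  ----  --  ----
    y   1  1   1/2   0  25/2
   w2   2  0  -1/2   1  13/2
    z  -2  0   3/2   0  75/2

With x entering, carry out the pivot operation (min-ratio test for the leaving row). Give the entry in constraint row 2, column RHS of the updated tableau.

13/4

Ratio test on column x — row 1: (25/2)/1 = 25/2; row 2: (13/2)/2 = 13/4. Minimum is 13/4 at row 2 (w2 leaves); pivot element 2.
Divide row 2 by 2; eliminate column x from the other rows.
In the new row 2, the RHS entry is the old entry divided by the pivot: (13/2)/2 = 13/4.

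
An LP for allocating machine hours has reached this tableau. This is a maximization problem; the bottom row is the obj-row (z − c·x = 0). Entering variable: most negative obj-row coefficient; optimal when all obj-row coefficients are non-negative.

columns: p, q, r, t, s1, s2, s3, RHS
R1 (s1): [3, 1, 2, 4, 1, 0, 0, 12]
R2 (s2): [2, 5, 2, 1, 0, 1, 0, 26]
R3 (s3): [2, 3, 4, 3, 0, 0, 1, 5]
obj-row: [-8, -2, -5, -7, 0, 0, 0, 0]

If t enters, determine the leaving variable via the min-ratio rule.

s3

Column t entries and ratios — s1: 12/4 = 3; s2: 26/1 = 26; s3: 5/3 = 5/3.
Smallest ratio is 5/3 in the row of s3, so s3 leaves.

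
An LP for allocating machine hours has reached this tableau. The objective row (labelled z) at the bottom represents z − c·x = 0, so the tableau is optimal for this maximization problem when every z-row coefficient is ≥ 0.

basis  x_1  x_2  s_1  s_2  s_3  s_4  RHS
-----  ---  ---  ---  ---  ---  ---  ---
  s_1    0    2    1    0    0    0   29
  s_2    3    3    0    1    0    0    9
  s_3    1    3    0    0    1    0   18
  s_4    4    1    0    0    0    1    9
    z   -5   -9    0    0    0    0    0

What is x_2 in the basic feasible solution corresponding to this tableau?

0

x_2 is not in the basis, so in the current basic feasible solution x_2 = 0.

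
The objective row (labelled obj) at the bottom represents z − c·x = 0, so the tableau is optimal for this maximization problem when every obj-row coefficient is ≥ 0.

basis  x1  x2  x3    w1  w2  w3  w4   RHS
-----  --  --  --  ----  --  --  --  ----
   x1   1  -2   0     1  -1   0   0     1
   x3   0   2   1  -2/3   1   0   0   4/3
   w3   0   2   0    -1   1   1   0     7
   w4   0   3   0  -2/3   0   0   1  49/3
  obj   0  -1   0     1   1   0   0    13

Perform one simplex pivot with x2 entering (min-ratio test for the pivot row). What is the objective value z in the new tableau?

Ratio test on column x2 — row 1: entry -2 ≤ 0; row 2: (4/3)/2 = 2/3; row 3: 7/2 = 7/2; row 4: (49/3)/3 = 49/9. Minimum is 2/3 at row 2 (x3 leaves); pivot element 2.
Pivot on row 2; the obj-row RHS becomes 13 − (-1)·(2/3) = 41/3.

41/3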